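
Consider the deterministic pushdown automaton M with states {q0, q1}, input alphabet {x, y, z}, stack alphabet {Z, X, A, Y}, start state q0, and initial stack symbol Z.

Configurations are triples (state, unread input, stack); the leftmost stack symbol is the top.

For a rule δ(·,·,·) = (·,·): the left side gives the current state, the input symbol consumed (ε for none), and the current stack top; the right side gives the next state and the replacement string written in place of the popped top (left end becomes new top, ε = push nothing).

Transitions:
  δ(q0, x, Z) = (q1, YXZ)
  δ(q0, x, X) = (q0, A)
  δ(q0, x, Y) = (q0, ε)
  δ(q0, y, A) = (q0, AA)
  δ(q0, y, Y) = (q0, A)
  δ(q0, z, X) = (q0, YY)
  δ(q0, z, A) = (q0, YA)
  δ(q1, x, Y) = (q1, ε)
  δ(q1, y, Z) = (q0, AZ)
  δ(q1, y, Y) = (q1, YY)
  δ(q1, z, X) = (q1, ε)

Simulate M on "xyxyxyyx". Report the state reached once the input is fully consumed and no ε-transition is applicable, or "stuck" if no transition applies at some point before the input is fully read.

q1

(q0, xyxyxyyx, Z)
  read x, top Z: go to q1, push YXZ → (q1, yxyxyyx, YXZ)
  read y, top Y: go to q1, push YY → (q1, xyxyyx, YYXZ)
  read x, top Y: go to q1, push ε → (q1, yxyyx, YXZ)
  read y, top Y: go to q1, push YY → (q1, xyyx, YYXZ)
  read x, top Y: go to q1, push ε → (q1, yyx, YXZ)
  read y, top Y: go to q1, push YY → (q1, yx, YYXZ)
  read y, top Y: go to q1, push YY → (q1, x, YYYXZ)
  read x, top Y: go to q1, push ε → (q1, ε, YYXZ)
All input consumed; M is in state q1.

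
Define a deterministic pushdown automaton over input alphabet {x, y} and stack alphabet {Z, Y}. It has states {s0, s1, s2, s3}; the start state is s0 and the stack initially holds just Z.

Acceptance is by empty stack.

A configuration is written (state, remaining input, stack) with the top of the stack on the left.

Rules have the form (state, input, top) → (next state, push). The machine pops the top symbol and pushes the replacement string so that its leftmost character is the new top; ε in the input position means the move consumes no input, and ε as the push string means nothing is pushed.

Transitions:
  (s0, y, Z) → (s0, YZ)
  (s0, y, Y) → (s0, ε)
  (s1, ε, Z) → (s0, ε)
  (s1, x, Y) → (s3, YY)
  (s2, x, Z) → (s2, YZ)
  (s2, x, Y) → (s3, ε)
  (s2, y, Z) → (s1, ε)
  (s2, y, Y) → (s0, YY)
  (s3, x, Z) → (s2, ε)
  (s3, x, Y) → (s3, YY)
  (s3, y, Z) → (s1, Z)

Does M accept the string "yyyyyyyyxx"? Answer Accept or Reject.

Reject

(s0, yyyyyyyyxx, Z)
  read y, top Z: go to s0, push YZ → (s0, yyyyyyyxx, YZ)
  read y, top Y: go to s0, push ε → (s0, yyyyyyxx, Z)
  read y, top Z: go to s0, push YZ → (s0, yyyyyxx, YZ)
  read y, top Y: go to s0, push ε → (s0, yyyyxx, Z)
  read y, top Z: go to s0, push YZ → (s0, yyyxx, YZ)
  read y, top Y: go to s0, push ε → (s0, yyxx, Z)
  read y, top Z: go to s0, push YZ → (s0, yxx, YZ)
  read y, top Y: go to s0, push ε → (s0, xx, Z)
No transition applies at (s0, xx, Z); input not fully consumed.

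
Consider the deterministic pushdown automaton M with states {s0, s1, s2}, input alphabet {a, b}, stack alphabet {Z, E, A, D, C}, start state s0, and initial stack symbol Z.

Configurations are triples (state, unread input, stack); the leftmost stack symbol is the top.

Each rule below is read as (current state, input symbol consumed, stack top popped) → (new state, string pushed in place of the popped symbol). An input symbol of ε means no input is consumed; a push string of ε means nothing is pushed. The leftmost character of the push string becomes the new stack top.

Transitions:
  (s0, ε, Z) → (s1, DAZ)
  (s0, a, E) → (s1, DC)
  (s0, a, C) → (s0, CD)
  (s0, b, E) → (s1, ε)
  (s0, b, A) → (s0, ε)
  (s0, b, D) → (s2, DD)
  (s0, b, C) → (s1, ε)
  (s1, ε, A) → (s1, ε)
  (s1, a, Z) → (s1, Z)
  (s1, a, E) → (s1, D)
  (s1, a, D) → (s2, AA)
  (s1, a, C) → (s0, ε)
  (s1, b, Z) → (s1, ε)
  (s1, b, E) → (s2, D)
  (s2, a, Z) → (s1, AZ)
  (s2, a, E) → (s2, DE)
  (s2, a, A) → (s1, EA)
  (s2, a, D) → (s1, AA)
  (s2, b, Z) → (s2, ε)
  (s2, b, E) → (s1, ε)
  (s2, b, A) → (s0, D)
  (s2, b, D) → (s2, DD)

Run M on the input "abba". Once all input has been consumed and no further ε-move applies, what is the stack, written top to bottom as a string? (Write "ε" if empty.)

DAAZ

(s0, abba, Z)
  ε-move, top Z: go to s1, push DAZ → (s1, abba, DAZ)
  read a, top D: go to s2, push AA → (s2, bba, AAAZ)
  read b, top A: go to s0, push D → (s0, ba, DAAZ)
  read b, top D: go to s2, push DD → (s2, a, DDAAZ)
  read a, top D: go to s1, push AA → (s1, ε, AADAAZ)
  ε-move, top A: go to s1, push ε → (s1, ε, ADAAZ)
  ε-move, top A: go to s1, push ε → (s1, ε, DAAZ)
All input consumed in state s1 with stack DAAZ.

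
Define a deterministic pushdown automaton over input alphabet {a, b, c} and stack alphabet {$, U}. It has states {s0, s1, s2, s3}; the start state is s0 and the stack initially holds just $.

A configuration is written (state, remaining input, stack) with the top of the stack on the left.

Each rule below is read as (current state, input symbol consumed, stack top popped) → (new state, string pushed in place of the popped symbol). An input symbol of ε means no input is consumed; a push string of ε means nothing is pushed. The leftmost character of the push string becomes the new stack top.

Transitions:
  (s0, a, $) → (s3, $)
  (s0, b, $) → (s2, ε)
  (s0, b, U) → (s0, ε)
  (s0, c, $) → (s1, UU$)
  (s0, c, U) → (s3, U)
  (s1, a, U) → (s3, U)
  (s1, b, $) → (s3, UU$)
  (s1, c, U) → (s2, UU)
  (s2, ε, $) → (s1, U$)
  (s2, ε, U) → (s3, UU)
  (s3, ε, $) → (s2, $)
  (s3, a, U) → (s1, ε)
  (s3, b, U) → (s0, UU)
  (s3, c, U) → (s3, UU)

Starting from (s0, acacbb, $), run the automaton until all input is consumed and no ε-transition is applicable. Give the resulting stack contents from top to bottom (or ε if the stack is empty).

(s0, acacbb, $)
  read a, top $: go to s3, push $ → (s3, cacbb, $)
  ε-move, top $: go to s2, push $ → (s2, cacbb, $)
  ε-move, top $: go to s1, push U$ → (s1, cacbb, U$)
  read c, top U: go to s2, push UU → (s2, acbb, UU$)
  ε-move, top U: go to s3, push UU → (s3, acbb, UUU$)
  read a, top U: go to s1, push ε → (s1, cbb, UU$)
  read c, top U: go to s2, push UU → (s2, bb, UUU$)
  ε-move, top U: go to s3, push UU → (s3, bb, UUUU$)
  read b, top U: go to s0, push UU → (s0, b, UUUUU$)
  read b, top U: go to s0, push ε → (s0, ε, UUUU$)
All input consumed in state s0 with stack UUUU$.

UUUU$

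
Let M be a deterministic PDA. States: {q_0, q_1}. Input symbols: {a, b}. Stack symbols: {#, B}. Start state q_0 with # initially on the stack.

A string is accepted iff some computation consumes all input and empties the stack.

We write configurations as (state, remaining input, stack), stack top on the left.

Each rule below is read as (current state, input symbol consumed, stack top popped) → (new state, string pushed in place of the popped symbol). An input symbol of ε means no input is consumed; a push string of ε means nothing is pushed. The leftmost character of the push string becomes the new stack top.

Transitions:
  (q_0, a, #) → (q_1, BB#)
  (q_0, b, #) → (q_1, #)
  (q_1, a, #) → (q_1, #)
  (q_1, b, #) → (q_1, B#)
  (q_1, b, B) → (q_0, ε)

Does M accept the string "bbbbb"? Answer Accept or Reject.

Reject

(q_0, bbbbb, #) ⊢ (q_1, bbbb, #) ⊢ (q_1, bbb, B#) ⊢ (q_0, bb, #) ⊢ (q_1, b, #) ⊢ (q_1, ε, B#)
All input consumed; stack is B#, not empty, and no further ε-move applies.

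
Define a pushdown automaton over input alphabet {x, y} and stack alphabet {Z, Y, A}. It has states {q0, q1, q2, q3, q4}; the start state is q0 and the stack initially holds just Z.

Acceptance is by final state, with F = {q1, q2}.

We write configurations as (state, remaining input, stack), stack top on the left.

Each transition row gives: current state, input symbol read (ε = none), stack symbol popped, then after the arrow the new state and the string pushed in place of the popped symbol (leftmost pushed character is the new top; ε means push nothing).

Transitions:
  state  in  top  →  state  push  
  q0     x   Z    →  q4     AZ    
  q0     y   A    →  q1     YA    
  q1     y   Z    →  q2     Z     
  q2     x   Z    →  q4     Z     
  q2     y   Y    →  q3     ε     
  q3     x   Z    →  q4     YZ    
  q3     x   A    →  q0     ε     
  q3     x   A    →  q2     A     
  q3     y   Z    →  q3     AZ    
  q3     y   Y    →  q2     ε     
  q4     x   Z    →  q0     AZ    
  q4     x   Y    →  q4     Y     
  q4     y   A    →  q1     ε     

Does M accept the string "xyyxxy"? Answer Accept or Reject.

Accept

One accepting computation: (q0, xyyxxy, Z) ⊢ (q4, yyxxy, AZ) ⊢ (q1, yxxy, Z) ⊢ (q2, xxy, Z) ⊢ (q4, xy, Z) ⊢ (q0, y, AZ) ⊢ (q1, ε, YAZ)
All input consumed and state q1 ∈ F.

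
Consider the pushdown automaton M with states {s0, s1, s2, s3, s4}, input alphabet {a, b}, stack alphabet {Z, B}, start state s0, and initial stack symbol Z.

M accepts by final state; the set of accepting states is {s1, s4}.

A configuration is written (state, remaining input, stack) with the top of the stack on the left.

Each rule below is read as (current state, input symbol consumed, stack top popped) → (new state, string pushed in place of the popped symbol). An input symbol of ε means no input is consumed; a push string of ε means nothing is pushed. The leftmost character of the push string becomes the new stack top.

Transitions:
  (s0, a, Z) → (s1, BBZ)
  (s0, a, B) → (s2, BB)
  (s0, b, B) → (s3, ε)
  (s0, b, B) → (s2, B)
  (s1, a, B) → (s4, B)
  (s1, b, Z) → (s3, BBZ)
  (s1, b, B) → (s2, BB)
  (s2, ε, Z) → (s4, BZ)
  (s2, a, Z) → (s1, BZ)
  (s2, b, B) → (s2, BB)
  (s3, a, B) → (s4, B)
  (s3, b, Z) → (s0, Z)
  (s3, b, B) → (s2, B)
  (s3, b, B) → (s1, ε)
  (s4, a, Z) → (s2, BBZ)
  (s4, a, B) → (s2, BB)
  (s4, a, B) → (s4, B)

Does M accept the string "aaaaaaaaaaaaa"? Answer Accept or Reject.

Accept

One accepting computation: (s0, aaaaaaaaaaaaa, Z) ⊢ (s1, aaaaaaaaaaaa, BBZ) ⊢ (s4, aaaaaaaaaaa, BBZ) ⊢ (s4, aaaaaaaaaa, BBZ) ⊢ (s4, aaaaaaaaa, BBZ) ⊢ (s4, aaaaaaaa, BBZ) ⊢ (s4, aaaaaaa, BBZ) ⊢ (s4, aaaaaa, BBZ) ⊢ (s4, aaaaa, BBZ) ⊢ (s4, aaaa, BBZ) ⊢ (s4, aaa, BBZ) ⊢ (s4, aa, BBZ) ⊢ (s4, a, BBZ) ⊢ (s4, ε, BBZ)
All input consumed and state s4 ∈ F.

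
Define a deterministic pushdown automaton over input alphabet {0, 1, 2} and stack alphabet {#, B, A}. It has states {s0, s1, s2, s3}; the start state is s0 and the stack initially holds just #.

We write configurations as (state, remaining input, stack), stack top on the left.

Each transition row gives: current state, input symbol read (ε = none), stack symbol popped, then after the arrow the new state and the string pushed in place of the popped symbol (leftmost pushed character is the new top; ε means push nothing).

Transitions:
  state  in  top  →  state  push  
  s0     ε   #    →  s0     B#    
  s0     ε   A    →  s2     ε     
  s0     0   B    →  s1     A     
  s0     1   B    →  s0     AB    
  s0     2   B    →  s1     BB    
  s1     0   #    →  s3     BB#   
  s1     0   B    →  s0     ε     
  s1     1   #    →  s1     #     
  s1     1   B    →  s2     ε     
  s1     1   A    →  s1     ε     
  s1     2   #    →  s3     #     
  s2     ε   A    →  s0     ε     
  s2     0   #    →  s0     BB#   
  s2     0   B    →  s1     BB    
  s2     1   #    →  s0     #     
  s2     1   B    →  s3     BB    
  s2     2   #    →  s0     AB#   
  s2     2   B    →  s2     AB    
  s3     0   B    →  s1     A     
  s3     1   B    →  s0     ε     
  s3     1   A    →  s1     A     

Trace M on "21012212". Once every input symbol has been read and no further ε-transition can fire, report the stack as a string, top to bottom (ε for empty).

(s0, 21012212, #)
  ε-move, top #: go to s0, push B# → (s0, 21012212, B#)
  read 2, top B: go to s1, push BB → (s1, 1012212, BB#)
  read 1, top B: go to s2, push ε → (s2, 012212, B#)
  read 0, top B: go to s1, push BB → (s1, 12212, BB#)
  read 1, top B: go to s2, push ε → (s2, 2212, B#)
  read 2, top B: go to s2, push AB → (s2, 212, AB#)
  ε-move, top A: go to s0, push ε → (s0, 212, B#)
  read 2, top B: go to s1, push BB → (s1, 12, BB#)
  read 1, top B: go to s2, push ε → (s2, 2, B#)
  read 2, top B: go to s2, push AB → (s2, ε, AB#)
  ε-move, top A: go to s0, push ε → (s0, ε, B#)
All input consumed in state s0 with stack B#.

B#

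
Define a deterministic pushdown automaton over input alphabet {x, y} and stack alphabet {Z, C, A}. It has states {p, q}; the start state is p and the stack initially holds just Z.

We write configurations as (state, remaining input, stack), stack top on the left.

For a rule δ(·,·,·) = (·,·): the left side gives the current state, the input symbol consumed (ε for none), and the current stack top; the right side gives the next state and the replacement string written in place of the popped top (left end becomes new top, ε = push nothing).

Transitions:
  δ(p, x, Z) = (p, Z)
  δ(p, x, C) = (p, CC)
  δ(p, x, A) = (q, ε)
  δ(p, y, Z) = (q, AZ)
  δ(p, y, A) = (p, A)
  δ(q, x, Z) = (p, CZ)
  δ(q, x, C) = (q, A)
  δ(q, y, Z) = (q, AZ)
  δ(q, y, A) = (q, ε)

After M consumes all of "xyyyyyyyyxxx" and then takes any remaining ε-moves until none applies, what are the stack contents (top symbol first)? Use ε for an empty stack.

(p, xyyyyyyyyxxx, Z)
  read x, top Z: go to p, push Z → (p, yyyyyyyyxxx, Z)
  read y, top Z: go to q, push AZ → (q, yyyyyyyxxx, AZ)
  read y, top A: go to q, push ε → (q, yyyyyyxxx, Z)
  read y, top Z: go to q, push AZ → (q, yyyyyxxx, AZ)
  read y, top A: go to q, push ε → (q, yyyyxxx, Z)
  read y, top Z: go to q, push AZ → (q, yyyxxx, AZ)
  read y, top A: go to q, push ε → (q, yyxxx, Z)
  read y, top Z: go to q, push AZ → (q, yxxx, AZ)
  read y, top A: go to q, push ε → (q, xxx, Z)
  read x, top Z: go to p, push CZ → (p, xx, CZ)
  read x, top C: go to p, push CC → (p, x, CCZ)
  read x, top C: go to p, push CC → (p, ε, CCCZ)
All input consumed in state p with stack CCCZ.

CCCZ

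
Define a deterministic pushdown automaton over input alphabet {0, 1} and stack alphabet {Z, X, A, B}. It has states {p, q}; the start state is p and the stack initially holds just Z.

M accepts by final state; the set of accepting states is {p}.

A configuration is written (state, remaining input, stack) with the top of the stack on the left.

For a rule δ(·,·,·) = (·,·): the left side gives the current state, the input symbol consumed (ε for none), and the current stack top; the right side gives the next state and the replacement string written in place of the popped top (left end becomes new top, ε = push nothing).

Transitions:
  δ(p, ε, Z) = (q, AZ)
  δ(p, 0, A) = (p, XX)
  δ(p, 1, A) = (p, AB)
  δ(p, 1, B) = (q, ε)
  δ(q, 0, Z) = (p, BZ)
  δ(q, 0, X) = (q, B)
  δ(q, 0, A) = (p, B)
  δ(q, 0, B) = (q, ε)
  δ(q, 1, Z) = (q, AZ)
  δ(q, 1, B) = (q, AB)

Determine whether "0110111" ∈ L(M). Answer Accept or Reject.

Reject

(p, 0110111, Z)
  ε-move, top Z: go to q, push AZ → (q, 0110111, AZ)
  read 0, top A: go to p, push B → (p, 110111, BZ)
  read 1, top B: go to q, push ε → (q, 10111, Z)
  read 1, top Z: go to q, push AZ → (q, 0111, AZ)
  read 0, top A: go to p, push B → (p, 111, BZ)
  read 1, top B: go to q, push ε → (q, 11, Z)
  read 1, top Z: go to q, push AZ → (q, 1, AZ)
No transition applies at (q, 1, AZ); input not fully consumed.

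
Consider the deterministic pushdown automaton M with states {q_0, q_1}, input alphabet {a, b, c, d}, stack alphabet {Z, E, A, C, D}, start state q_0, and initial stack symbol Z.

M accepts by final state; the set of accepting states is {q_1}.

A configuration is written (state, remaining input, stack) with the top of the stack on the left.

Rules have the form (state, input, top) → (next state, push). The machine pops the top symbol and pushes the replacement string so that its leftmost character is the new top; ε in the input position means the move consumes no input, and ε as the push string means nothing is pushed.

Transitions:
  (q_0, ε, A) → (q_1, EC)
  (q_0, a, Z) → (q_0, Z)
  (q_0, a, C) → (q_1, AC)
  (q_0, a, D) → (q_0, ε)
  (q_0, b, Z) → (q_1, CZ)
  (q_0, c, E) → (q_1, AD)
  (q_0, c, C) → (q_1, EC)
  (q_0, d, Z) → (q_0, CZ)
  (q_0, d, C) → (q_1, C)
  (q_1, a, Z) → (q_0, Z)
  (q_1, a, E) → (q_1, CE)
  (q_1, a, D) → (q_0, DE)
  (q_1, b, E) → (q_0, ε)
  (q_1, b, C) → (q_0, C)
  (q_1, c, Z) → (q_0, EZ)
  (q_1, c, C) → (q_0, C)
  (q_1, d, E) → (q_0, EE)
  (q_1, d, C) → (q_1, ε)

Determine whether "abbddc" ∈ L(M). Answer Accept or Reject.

Reject

(q_0, abbddc, Z)
  read a, top Z: go to q_0, push Z → (q_0, bbddc, Z)
  read b, top Z: go to q_1, push CZ → (q_1, bddc, CZ)
  read b, top C: go to q_0, push C → (q_0, ddc, CZ)
  read d, top C: go to q_1, push C → (q_1, dc, CZ)
  read d, top C: go to q_1, push ε → (q_1, c, Z)
  read c, top Z: go to q_0, push EZ → (q_0, ε, EZ)
All input consumed; state q_0 ∉ F and no further ε-move applies.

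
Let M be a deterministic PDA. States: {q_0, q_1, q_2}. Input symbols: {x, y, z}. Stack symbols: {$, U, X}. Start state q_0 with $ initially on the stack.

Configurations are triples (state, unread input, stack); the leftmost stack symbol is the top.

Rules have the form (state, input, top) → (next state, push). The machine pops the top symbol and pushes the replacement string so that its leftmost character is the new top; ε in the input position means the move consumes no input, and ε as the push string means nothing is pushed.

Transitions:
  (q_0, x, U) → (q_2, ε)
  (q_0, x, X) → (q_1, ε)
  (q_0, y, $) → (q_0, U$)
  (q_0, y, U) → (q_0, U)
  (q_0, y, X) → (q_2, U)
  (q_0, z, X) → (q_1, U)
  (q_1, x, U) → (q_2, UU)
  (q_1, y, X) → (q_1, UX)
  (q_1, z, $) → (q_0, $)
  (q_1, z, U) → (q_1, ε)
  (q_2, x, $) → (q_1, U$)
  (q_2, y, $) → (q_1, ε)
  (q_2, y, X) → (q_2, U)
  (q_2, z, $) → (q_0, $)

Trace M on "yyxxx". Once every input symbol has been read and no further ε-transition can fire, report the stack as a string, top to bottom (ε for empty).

(q_0, yyxxx, $)
  read y, top $: go to q_0, push U$ → (q_0, yxxx, U$)
  read y, top U: go to q_0, push U → (q_0, xxx, U$)
  read x, top U: go to q_2, push ε → (q_2, xx, $)
  read x, top $: go to q_1, push U$ → (q_1, x, U$)
  read x, top U: go to q_2, push UU → (q_2, ε, UU$)
All input consumed in state q_2 with stack UU$.

UU$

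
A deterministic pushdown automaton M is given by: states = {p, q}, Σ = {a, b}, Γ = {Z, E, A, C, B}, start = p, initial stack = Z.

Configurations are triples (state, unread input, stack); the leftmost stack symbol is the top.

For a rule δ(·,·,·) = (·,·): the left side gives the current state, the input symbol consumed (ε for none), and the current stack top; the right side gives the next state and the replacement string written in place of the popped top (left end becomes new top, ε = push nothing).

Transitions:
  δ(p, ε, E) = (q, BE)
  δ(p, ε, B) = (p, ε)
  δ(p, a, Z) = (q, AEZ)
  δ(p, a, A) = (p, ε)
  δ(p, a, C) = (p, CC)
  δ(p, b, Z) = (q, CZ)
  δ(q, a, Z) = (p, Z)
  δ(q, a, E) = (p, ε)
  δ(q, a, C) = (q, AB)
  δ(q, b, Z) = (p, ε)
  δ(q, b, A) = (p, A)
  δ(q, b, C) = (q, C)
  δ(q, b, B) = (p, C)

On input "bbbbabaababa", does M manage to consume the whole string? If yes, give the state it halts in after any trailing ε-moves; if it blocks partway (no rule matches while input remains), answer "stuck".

p

(p, bbbbabaababa, Z) ⊢ (q, bbbabaababa, CZ) ⊢ (q, bbabaababa, CZ) ⊢ (q, babaababa, CZ) ⊢ (q, abaababa, CZ) ⊢ (q, baababa, ABZ) ⊢ (p, aababa, ABZ) ⊢ (p, ababa, BZ) ⊢ (p, ababa, Z) ⊢ (q, baba, AEZ) ⊢ (p, aba, AEZ) ⊢ (p, ba, EZ) ⊢ (q, ba, BEZ) ⊢ (p, a, CEZ) ⊢ (p, ε, CCEZ)
All input consumed; M is in state p.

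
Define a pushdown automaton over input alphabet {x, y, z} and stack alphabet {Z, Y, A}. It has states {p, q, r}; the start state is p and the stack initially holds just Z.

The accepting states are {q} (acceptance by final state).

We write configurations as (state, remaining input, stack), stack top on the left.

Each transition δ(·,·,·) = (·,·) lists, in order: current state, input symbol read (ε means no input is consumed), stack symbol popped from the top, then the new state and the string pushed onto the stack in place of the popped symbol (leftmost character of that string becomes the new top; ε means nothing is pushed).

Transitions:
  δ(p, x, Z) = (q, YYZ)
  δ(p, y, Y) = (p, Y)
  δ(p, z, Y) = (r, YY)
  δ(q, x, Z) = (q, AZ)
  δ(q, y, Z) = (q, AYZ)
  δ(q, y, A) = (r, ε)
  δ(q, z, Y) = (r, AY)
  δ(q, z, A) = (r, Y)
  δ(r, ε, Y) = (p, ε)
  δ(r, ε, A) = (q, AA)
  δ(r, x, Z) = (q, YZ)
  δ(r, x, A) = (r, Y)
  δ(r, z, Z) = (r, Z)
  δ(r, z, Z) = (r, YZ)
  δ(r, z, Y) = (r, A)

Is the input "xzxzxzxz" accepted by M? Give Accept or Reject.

Accept

One accepting computation: (p, xzxzxzxz, Z) ⊢ (q, zxzxzxz, YYZ) ⊢ (r, xzxzxz, AYYZ) ⊢ (r, zxzxz, YYYZ) ⊢ (r, xzxz, AYYZ) ⊢ (r, zxz, YYYZ) ⊢ (r, xz, AYYZ) ⊢ (r, z, YYYZ) ⊢ (r, ε, AYYZ) ⊢ (q, ε, AAYYZ)
All input consumed and state q ∈ F.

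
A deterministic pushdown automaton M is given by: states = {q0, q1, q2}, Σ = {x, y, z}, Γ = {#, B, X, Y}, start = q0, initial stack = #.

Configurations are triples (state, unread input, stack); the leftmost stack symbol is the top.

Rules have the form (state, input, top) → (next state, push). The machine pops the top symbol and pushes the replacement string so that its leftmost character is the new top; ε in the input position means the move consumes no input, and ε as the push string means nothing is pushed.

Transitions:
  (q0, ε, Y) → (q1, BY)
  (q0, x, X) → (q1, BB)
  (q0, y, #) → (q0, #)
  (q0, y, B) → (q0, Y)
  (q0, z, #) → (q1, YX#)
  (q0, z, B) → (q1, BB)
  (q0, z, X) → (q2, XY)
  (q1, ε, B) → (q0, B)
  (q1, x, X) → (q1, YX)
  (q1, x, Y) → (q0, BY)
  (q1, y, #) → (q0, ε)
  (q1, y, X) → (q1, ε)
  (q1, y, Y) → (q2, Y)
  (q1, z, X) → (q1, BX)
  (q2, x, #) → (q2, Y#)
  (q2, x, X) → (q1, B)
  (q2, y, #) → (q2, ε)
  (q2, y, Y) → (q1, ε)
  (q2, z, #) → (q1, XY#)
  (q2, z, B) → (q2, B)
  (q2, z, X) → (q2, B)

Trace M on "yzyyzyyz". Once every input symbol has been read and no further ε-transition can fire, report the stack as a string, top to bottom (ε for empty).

(q0, yzyyzyyz, #)
  read y, top #: go to q0, push # → (q0, zyyzyyz, #)
  read z, top #: go to q1, push YX# → (q1, yyzyyz, YX#)
  read y, top Y: go to q2, push Y → (q2, yzyyz, YX#)
  read y, top Y: go to q1, push ε → (q1, zyyz, X#)
  read z, top X: go to q1, push BX → (q1, yyz, BX#)
  ε-move, top B: go to q0, push B → (q0, yyz, BX#)
  read y, top B: go to q0, push Y → (q0, yz, YX#)
  ε-move, top Y: go to q1, push BY → (q1, yz, BYX#)
  ε-move, top B: go to q0, push B → (q0, yz, BYX#)
  read y, top B: go to q0, push Y → (q0, z, YYX#)
  ε-move, top Y: go to q1, push BY → (q1, z, BYYX#)
  ε-move, top B: go to q0, push B → (q0, z, BYYX#)
  read z, top B: go to q1, push BB → (q1, ε, BBYYX#)
  ε-move, top B: go to q0, push B → (q0, ε, BBYYX#)
All input consumed in state q0 with stack BBYYX#.

BBYYX#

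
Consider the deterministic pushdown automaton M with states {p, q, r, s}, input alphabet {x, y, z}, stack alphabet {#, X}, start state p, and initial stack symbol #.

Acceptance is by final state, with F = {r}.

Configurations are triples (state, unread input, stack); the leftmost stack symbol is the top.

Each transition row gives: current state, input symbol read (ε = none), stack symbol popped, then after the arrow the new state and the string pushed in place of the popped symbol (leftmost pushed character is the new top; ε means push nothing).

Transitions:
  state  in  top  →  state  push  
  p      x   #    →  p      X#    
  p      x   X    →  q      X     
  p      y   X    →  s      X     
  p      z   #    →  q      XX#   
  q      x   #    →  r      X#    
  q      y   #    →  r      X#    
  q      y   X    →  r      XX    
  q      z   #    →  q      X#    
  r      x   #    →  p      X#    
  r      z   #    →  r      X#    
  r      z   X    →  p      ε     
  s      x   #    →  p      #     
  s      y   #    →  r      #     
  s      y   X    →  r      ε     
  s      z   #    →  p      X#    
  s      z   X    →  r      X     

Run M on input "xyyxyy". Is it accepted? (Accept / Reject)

(p, xyyxyy, #)
  read x, top #: go to p, push X# → (p, yyxyy, X#)
  read y, top X: go to s, push X → (s, yxyy, X#)
  read y, top X: go to r, push ε → (r, xyy, #)
  read x, top #: go to p, push X# → (p, yy, X#)
  read y, top X: go to s, push X → (s, y, X#)
  read y, top X: go to r, push ε → (r, ε, #)
All input consumed; state r ∈ F.

Accept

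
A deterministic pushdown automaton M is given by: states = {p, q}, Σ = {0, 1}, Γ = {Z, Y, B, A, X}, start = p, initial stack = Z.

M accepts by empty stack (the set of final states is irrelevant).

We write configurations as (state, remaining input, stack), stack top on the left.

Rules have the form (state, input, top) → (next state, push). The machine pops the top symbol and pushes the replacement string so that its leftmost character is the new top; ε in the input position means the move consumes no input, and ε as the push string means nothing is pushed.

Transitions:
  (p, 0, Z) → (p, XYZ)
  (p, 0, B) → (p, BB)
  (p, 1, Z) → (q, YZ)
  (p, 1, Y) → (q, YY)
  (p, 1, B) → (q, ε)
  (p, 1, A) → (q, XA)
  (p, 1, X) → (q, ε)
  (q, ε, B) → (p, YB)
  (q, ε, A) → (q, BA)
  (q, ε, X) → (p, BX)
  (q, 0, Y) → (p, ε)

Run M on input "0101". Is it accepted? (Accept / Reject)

Reject

(p, 0101, Z)
  read 0, top Z: go to p, push XYZ → (p, 101, XYZ)
  read 1, top X: go to q, push ε → (q, 01, YZ)
  read 0, top Y: go to p, push ε → (p, 1, Z)
  read 1, top Z: go to q, push YZ → (q, ε, YZ)
All input consumed; stack is YZ, not empty, and no further ε-move applies.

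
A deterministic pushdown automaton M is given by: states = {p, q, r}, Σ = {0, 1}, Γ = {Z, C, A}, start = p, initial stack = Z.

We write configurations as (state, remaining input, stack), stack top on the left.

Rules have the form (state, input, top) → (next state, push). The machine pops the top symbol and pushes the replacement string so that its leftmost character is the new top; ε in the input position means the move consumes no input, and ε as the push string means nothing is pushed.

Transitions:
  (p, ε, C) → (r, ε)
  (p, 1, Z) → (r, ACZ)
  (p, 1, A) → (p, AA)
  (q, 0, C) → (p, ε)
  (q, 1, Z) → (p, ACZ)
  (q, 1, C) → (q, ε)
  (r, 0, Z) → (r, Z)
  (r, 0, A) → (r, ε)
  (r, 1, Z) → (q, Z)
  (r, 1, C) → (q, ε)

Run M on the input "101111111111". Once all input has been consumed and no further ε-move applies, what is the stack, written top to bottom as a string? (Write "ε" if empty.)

AAAAAAAAACZ

(p, 101111111111, Z) ⊢ (r, 01111111111, ACZ) ⊢ (r, 1111111111, CZ) ⊢ (q, 111111111, Z) ⊢ (p, 11111111, ACZ) ⊢ (p, 1111111, AACZ) ⊢ (p, 111111, AAACZ) ⊢ (p, 11111, AAAACZ) ⊢ (p, 1111, AAAAACZ) ⊢ (p, 111, AAAAAACZ) ⊢ (p, 11, AAAAAAACZ) ⊢ (p, 1, AAAAAAAACZ) ⊢ (p, ε, AAAAAAAAACZ)
All input consumed in state p with stack AAAAAAAAACZ.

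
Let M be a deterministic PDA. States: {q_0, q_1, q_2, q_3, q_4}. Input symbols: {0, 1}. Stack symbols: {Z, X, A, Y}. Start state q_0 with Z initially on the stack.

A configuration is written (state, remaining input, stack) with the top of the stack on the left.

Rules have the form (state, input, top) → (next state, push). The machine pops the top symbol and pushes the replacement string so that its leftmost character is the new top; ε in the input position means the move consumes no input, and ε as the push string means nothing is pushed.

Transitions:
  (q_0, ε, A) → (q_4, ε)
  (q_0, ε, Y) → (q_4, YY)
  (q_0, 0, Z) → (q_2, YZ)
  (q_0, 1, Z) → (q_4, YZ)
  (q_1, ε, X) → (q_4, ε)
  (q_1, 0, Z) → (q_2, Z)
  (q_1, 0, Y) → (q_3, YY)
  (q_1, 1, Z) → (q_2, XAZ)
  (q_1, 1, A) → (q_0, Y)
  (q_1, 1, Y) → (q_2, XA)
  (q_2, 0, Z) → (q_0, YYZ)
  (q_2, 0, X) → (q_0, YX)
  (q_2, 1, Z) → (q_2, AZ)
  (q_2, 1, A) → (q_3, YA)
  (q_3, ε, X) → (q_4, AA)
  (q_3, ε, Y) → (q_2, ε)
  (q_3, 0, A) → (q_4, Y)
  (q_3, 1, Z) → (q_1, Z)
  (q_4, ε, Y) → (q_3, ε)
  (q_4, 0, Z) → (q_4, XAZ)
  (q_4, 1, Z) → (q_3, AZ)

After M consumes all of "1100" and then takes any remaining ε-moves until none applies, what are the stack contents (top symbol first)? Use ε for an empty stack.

YZ

(q_0, 1100, Z)
  read 1, top Z: go to q_4, push YZ → (q_4, 100, YZ)
  ε-move, top Y: go to q_3, push ε → (q_3, 100, Z)
  read 1, top Z: go to q_1, push Z → (q_1, 00, Z)
  read 0, top Z: go to q_2, push Z → (q_2, 0, Z)
  read 0, top Z: go to q_0, push YYZ → (q_0, ε, YYZ)
  ε-move, top Y: go to q_4, push YY → (q_4, ε, YYYZ)
  ε-move, top Y: go to q_3, push ε → (q_3, ε, YYZ)
  ε-move, top Y: go to q_2, push ε → (q_2, ε, YZ)
All input consumed in state q_2 with stack YZ.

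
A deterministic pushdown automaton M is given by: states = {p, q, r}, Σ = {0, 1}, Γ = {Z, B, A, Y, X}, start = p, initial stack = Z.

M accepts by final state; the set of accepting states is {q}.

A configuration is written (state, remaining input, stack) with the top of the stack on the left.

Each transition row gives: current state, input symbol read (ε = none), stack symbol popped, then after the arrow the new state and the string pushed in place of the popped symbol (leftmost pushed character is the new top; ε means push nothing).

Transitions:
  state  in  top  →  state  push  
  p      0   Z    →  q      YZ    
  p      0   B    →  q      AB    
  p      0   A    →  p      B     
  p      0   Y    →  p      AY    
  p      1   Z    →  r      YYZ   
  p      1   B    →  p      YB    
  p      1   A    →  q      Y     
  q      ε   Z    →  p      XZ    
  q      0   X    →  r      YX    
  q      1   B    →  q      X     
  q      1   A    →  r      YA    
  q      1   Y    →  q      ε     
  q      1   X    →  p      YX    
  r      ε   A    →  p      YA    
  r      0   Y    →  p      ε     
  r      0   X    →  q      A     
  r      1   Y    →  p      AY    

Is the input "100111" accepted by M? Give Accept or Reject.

(p, 100111, Z)
  read 1, top Z: go to r, push YYZ → (r, 00111, YYZ)
  read 0, top Y: go to p, push ε → (p, 0111, YZ)
  read 0, top Y: go to p, push AY → (p, 111, AYZ)
  read 1, top A: go to q, push Y → (q, 11, YYZ)
  read 1, top Y: go to q, push ε → (q, 1, YZ)
  read 1, top Y: go to q, push ε → (q, ε, Z)
All input consumed; state q ∈ F.

Accept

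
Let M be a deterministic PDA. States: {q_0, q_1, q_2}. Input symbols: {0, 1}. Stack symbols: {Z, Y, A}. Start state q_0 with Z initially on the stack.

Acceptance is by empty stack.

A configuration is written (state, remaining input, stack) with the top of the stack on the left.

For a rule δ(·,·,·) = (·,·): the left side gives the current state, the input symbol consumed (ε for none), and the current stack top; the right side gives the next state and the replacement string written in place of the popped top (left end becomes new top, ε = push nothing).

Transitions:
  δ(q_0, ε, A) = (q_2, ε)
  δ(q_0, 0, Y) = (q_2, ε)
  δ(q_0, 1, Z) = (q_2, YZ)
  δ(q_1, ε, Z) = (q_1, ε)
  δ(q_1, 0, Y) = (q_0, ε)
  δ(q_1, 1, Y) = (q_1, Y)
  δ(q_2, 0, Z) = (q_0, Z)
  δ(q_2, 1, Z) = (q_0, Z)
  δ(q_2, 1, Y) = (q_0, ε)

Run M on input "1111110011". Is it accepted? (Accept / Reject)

(q_0, 1111110011, Z)
  read 1, top Z: go to q_2, push YZ → (q_2, 111110011, YZ)
  read 1, top Y: go to q_0, push ε → (q_0, 11110011, Z)
  read 1, top Z: go to q_2, push YZ → (q_2, 1110011, YZ)
  read 1, top Y: go to q_0, push ε → (q_0, 110011, Z)
  read 1, top Z: go to q_2, push YZ → (q_2, 10011, YZ)
  read 1, top Y: go to q_0, push ε → (q_0, 0011, Z)
No transition applies at (q_0, 0011, Z); input not fully consumed.

Reject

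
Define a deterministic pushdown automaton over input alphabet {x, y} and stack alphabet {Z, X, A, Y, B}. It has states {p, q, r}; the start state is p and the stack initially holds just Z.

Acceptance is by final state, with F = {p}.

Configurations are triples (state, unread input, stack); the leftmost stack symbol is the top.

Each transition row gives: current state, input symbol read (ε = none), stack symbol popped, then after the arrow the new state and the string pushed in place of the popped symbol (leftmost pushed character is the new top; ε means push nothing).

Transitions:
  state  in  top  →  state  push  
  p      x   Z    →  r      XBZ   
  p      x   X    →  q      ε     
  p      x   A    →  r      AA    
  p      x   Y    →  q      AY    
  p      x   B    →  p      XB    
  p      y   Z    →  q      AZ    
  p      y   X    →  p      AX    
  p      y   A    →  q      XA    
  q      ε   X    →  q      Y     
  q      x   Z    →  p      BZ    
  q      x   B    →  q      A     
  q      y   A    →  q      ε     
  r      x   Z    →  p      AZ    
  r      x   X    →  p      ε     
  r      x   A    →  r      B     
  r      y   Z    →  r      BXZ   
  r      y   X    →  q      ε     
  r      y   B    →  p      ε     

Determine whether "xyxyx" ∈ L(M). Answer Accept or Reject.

(p, xyxyx, Z)
  read x, top Z: go to r, push XBZ → (r, yxyx, XBZ)
  read y, top X: go to q, push ε → (q, xyx, BZ)
  read x, top B: go to q, push A → (q, yx, AZ)
  read y, top A: go to q, push ε → (q, x, Z)
  read x, top Z: go to p, push BZ → (p, ε, BZ)
All input consumed; state p ∈ F.

Accept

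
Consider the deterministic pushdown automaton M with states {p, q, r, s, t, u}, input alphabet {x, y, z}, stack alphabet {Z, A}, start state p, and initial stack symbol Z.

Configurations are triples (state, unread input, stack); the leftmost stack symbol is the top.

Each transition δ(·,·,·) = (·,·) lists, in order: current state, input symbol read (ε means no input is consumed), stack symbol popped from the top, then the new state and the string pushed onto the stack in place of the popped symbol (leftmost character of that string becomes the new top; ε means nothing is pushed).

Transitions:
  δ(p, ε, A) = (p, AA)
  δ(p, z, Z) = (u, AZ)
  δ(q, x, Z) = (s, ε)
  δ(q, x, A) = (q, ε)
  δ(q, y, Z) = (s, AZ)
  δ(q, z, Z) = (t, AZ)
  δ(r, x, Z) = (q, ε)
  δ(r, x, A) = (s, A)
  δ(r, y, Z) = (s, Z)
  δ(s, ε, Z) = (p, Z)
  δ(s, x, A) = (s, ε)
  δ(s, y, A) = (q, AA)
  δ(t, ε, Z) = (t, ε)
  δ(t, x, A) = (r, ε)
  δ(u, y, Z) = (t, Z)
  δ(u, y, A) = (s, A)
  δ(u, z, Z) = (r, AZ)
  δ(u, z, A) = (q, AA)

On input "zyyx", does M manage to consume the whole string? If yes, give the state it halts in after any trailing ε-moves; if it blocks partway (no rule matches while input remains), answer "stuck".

(p, zyyx, Z) ⊢ (u, yyx, AZ) ⊢ (s, yx, AZ) ⊢ (q, x, AAZ) ⊢ (q, ε, AZ)
All input consumed; M is in state q.

q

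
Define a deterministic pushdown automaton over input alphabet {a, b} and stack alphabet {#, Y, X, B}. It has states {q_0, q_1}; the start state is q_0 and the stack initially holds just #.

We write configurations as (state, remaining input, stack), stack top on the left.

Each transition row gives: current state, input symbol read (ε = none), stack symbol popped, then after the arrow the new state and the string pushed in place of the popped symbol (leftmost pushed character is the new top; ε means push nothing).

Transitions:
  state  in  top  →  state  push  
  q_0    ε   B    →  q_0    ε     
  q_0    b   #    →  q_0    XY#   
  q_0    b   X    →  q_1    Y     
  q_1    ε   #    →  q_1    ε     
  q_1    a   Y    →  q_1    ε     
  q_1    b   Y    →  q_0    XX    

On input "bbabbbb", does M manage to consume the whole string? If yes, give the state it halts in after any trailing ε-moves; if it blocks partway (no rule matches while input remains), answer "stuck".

(q_0, bbabbbb, #)
  read b, top #: go to q_0, push XY# → (q_0, babbbb, XY#)
  read b, top X: go to q_1, push Y → (q_1, abbbb, YY#)
  read a, top Y: go to q_1, push ε → (q_1, bbbb, Y#)
  read b, top Y: go to q_0, push XX → (q_0, bbb, XX#)
  read b, top X: go to q_1, push Y → (q_1, bb, YX#)
  read b, top Y: go to q_0, push XX → (q_0, b, XXX#)
  read b, top X: go to q_1, push Y → (q_1, ε, YXX#)
All input consumed; M is in state q_1.

q_1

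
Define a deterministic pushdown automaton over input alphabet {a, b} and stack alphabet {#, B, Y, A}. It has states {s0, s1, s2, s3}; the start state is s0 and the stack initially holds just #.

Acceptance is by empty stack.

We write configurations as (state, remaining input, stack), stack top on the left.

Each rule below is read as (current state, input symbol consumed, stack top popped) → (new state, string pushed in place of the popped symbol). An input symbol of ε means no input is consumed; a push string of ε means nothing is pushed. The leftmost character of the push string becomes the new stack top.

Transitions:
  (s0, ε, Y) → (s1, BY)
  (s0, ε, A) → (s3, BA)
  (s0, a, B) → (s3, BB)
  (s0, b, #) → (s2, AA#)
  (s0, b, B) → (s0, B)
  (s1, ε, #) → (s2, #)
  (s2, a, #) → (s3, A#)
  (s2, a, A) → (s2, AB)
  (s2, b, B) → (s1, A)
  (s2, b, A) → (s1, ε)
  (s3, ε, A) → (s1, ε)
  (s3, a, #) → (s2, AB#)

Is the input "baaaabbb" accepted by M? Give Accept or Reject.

(s0, baaaabbb, #)
  read b, top #: go to s2, push AA# → (s2, aaaabbb, AA#)
  read a, top A: go to s2, push AB → (s2, aaabbb, ABA#)
  read a, top A: go to s2, push AB → (s2, aabbb, ABBA#)
  read a, top A: go to s2, push AB → (s2, abbb, ABBBA#)
  read a, top A: go to s2, push AB → (s2, bbb, ABBBBA#)
  read b, top A: go to s1, push ε → (s1, bb, BBBBA#)
No transition applies at (s1, bb, BBBBA#); input not fully consumed.

Reject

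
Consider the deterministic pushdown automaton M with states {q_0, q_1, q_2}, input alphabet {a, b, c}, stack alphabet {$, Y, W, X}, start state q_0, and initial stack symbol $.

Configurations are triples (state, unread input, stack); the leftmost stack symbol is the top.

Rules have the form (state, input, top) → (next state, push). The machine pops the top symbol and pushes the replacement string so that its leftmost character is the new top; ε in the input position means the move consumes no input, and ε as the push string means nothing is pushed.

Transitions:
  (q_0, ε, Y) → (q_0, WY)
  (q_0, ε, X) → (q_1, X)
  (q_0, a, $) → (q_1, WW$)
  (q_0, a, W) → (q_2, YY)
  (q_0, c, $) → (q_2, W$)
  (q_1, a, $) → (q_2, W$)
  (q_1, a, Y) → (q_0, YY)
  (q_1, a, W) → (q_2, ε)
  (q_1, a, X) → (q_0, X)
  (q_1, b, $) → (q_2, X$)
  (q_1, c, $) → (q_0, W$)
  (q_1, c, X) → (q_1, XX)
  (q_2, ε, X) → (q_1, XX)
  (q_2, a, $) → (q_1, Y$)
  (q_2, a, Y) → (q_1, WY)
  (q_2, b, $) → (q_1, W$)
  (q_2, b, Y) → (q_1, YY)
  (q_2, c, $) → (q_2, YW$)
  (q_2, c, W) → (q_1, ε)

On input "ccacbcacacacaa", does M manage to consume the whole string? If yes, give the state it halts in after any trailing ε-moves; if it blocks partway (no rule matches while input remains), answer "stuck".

q_1

(q_0, ccacbcacacacaa, $)
  read c, top $: go to q_2, push W$ → (q_2, cacbcacacacaa, W$)
  read c, top W: go to q_1, push ε → (q_1, acbcacacacaa, $)
  read a, top $: go to q_2, push W$ → (q_2, cbcacacacaa, W$)
  read c, top W: go to q_1, push ε → (q_1, bcacacacaa, $)
  read b, top $: go to q_2, push X$ → (q_2, cacacacaa, X$)
  ε-move, top X: go to q_1, push XX → (q_1, cacacacaa, XX$)
  read c, top X: go to q_1, push XX → (q_1, acacacaa, XXX$)
  read a, top X: go to q_0, push X → (q_0, cacacaa, XXX$)
  ε-move, top X: go to q_1, push X → (q_1, cacacaa, XXX$)
  read c, top X: go to q_1, push XX → (q_1, acacaa, XXXX$)
  read a, top X: go to q_0, push X → (q_0, cacaa, XXXX$)
  ε-move, top X: go to q_1, push X → (q_1, cacaa, XXXX$)
  read c, top X: go to q_1, push XX → (q_1, acaa, XXXXX$)
  read a, top X: go to q_0, push X → (q_0, caa, XXXXX$)
  ε-move, top X: go to q_1, push X → (q_1, caa, XXXXX$)
  read c, top X: go to q_1, push XX → (q_1, aa, XXXXXX$)
  read a, top X: go to q_0, push X → (q_0, a, XXXXXX$)
  ε-move, top X: go to q_1, push X → (q_1, a, XXXXXX$)
  read a, top X: go to q_0, push X → (q_0, ε, XXXXXX$)
  ε-move, top X: go to q_1, push X → (q_1, ε, XXXXXX$)
All input consumed; M is in state q_1.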